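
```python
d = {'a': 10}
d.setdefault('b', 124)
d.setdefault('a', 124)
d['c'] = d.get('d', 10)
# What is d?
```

After line 1: d = {'a': 10}
After line 2 (setdefault adds 'b'=124): d = {'a': 10, 'b': 124}
After line 3 (setdefault 'a' no-op, already exists): d = {'a': 10, 'b': 124}
After line 4 (get('d', 10) returns default since 'd' not in d): d = {'a': 10, 'b': 124, 'c': 10}

{'a': 10, 'b': 124, 'c': 10}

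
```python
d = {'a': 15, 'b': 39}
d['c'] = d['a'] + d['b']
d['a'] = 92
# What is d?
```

After line 1: d = {'a': 15, 'b': 39}
After line 2 (d['c'] = 15 + 39): d = {'a': 15, 'b': 39, 'c': 54}
After line 3: d = {'a': 92, 'b': 39, 'c': 54}

{'a': 92, 'b': 39, 'c': 54}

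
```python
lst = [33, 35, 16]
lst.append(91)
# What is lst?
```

[33, 35, 16, 91]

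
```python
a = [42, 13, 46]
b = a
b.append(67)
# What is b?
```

After line 1: a = [42, 13, 46]
After line 2 (b = a is an alias, same object): a = [42, 13, 46], b = [42, 13, 46]
After line 3 (b.append mutates the shared list): a = [42, 13, 46, 67], b = [42, 13, 46, 67]

[42, 13, 46, 67]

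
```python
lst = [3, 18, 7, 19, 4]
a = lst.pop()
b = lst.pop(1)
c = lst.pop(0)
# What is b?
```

After line 1: lst = [3, 18, 7, 19, 4]
After line 2 (pop() -> a = 4): lst = [3, 18, 7, 19]
After line 3 (pop(1) -> b = 18): lst = [3, 7, 19]
After line 4 (pop(0) -> c = 3): lst = [7, 19]

18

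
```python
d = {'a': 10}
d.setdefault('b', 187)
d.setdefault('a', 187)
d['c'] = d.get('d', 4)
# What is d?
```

After line 1: d = {'a': 10}
After line 2 (setdefault adds 'b'=187): d = {'a': 10, 'b': 187}
After line 3 (setdefault 'a' no-op, already exists): d = {'a': 10, 'b': 187}
After line 4 (get('d', 4) returns default since 'd' not in d): d = {'a': 10, 'b': 187, 'c': 4}

{'a': 10, 'b': 187, 'c': 4}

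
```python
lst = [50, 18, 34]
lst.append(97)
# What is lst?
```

[50, 18, 34, 97]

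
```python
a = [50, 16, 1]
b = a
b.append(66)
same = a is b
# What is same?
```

After line 1: a = [50, 16, 1]
After line 2 (b = a is an alias, same object): a = [50, 16, 1], b = [50, 16, 1]
After line 3 (b.append mutates the shared list): a = [50, 16, 1, 66], b = [50, 16, 1, 66]
After line 4 (same = a is b; same object -> True): same = True

True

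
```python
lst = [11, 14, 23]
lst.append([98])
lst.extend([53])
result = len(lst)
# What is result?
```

After line 1: lst = [11, 14, 23]
After line 2 (append adds [98] as single element): lst = [11, 14, 23, [98]]
After line 3 (extend unpacks [53], adds 53): lst = [11, 14, 23, [98], 53]
After line 4: result = len(lst) = 5

5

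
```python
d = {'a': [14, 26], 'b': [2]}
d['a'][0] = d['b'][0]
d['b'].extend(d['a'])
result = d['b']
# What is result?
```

After line 1: d = {'a': [14, 26], 'b': [2]}
After line 2 (a[0] = b[0] = 2): d = {'a': [2, 26], 'b': [2]}
After line 3 (b.extend(a) appends [2, 26]): d = {'a': [2, 26], 'b': [2, 2, 26]}
After line 4: result = d['b'] = [2, 2, 26]

[2, 2, 26]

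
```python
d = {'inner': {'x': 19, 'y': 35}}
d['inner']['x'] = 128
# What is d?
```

After line 1: d = {'inner': {'x': 19, 'y': 35}}
After line 2 (inner x overwritten): d = {'inner': {'x': 128, 'y': 35}}

{'inner': {'x': 128, 'y': 35}}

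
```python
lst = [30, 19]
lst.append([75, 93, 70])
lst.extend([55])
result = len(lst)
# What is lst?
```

After line 1: lst = [30, 19]
After line 2 (append adds [75, 93, 70] as single element): lst = [30, 19, [75, 93, 70]]
After line 3 (extend unpacks [55], adds 55): lst = [30, 19, [75, 93, 70], 55]
After line 4: result = len(lst) = 4

[30, 19, [75, 93, 70], 55]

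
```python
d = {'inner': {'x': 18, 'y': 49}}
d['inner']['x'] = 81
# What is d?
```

After line 1: d = {'inner': {'x': 18, 'y': 49}}
After line 2 (inner x overwritten): d = {'inner': {'x': 81, 'y': 49}}

{'inner': {'x': 81, 'y': 49}}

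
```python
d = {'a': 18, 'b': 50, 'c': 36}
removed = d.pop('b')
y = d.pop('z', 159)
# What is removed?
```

After line 1: d = {'a': 18, 'b': 50, 'c': 36}
After line 2 (pop 'b' returns 50): d = {'a': 18, 'c': 36}, removed = 50
After line 3 (pop 'z' missing, returns default 159): d = {'a': 18, 'c': 36}, y = 159

50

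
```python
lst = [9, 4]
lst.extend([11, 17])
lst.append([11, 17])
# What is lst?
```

After line 1: lst = [9, 4]
After line 2 (extend unpacks [11, 17]): lst = [9, 4, 11, 17]
After line 3 (append adds [11, 17] as single element): lst = [9, 4, 11, 17, [11, 17]]

[9, 4, 11, 17, [11, 17]]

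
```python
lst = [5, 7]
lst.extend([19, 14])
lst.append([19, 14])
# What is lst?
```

After line 1: lst = [5, 7]
After line 2 (extend unpacks [19, 14]): lst = [5, 7, 19, 14]
After line 3 (append adds [19, 14] as single element): lst = [5, 7, 19, 14, [19, 14]]

[5, 7, 19, 14, [19, 14]]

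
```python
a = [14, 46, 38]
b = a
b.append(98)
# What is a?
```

After line 1: a = [14, 46, 38]
After line 2 (b = a is an alias, same object): a = [14, 46, 38], b = [14, 46, 38]
After line 3 (b.append mutates the shared list): a = [14, 46, 38, 98], b = [14, 46, 38, 98]

[14, 46, 38, 98]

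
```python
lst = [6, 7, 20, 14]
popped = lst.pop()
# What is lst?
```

[6, 7, 20]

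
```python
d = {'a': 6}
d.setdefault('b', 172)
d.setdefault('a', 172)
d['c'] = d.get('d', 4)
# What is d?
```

After line 1: d = {'a': 6}
After line 2 (setdefault adds 'b'=172): d = {'a': 6, 'b': 172}
After line 3 (setdefault 'a' no-op, already exists): d = {'a': 6, 'b': 172}
After line 4 (get('d', 4) returns default since 'd' not in d): d = {'a': 6, 'b': 172, 'c': 4}

{'a': 6, 'b': 172, 'c': 4}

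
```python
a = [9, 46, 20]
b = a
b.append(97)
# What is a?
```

After line 1: a = [9, 46, 20]
After line 2 (b = a is an alias, same object): a = [9, 46, 20], b = [9, 46, 20]
After line 3 (b.append mutates the shared list): a = [9, 46, 20, 97], b = [9, 46, 20, 97]

[9, 46, 20, 97]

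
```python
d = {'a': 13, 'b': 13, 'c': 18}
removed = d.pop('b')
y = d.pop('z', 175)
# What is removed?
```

After line 1: d = {'a': 13, 'b': 13, 'c': 18}
After line 2 (pop 'b' returns 13): d = {'a': 13, 'c': 18}, removed = 13
After line 3 (pop 'z' missing, returns default 175): d = {'a': 13, 'c': 18}, y = 175

13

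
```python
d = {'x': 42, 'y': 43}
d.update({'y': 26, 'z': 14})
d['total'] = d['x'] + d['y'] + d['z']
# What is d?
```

After line 1: d = {'x': 42, 'y': 43}
After line 2 (y overwritten, z added): d = {'x': 42, 'y': 26, 'z': 14}
After line 3 (total = 42 + 26 + 14 = 82): d = {'x': 42, 'y': 26, 'z': 14, 'total': 82}

{'x': 42, 'y': 26, 'z': 14, 'total': 82}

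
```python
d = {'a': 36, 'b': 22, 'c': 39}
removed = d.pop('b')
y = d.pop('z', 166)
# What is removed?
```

After line 1: d = {'a': 36, 'b': 22, 'c': 39}
After line 2 (pop 'b' returns 22): d = {'a': 36, 'c': 39}, removed = 22
After line 3 (pop 'z' missing, returns default 166): d = {'a': 36, 'c': 39}, y = 166

22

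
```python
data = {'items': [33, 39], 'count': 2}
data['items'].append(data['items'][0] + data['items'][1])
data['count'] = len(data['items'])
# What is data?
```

After line 1: data = {'items': [33, 39], 'count': 2}
After line 2 (append 33 + 39 = 72): data = {'items': [33, 39, 72], 'count': 2}
After line 3 (count = len(items) = 3): data = {'items': [33, 39, 72], 'count': 3}

{'items': [33, 39, 72], 'count': 3}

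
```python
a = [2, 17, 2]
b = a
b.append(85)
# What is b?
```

After line 1: a = [2, 17, 2]
After line 2 (b = a is an alias, same object): a = [2, 17, 2], b = [2, 17, 2]
After line 3 (b.append mutates the shared list): a = [2, 17, 2, 85], b = [2, 17, 2, 85]

[2, 17, 2, 85]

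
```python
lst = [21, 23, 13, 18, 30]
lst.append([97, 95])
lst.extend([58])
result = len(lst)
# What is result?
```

After line 1: lst = [21, 23, 13, 18, 30]
After line 2 (append adds [97, 95] as single element): lst = [21, 23, 13, 18, 30, [97, 95]]
After line 3 (extend unpacks [58], adds 58): lst = [21, 23, 13, 18, 30, [97, 95], 58]
After line 4: result = len(lst) = 7

7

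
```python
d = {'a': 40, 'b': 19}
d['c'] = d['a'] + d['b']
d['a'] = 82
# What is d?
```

After line 1: d = {'a': 40, 'b': 19}
After line 2 (d['c'] = 40 + 19): d = {'a': 40, 'b': 19, 'c': 59}
After line 3: d = {'a': 82, 'b': 19, 'c': 59}

{'a': 82, 'b': 19, 'c': 59}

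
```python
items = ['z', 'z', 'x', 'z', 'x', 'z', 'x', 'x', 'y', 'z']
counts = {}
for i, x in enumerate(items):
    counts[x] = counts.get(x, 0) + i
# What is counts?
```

Initial: counts = {}, items = ['z', 'z', 'x', 'z', 'x', 'z', 'x', 'x', 'y', 'z']
i=0, x='z': counts = {'z': 0}
i=1, x='z': counts = {'z': 1}
i=2, x='x': counts = {'z': 1, 'x': 2}
i=3, x='z': counts = {'z': 4, 'x': 2}
i=4, x='x': counts = {'z': 4, 'x': 6}
i=5, x='z': counts = {'z': 9, 'x': 6}
i=6, x='x': counts = {'z': 9, 'x': 12}
i=7, x='x': counts = {'z': 9, 'x': 19}
i=8, x='y': counts = {'z': 9, 'x': 19, 'y': 8}
i=9, x='z': counts = {'z': 18, 'x': 19, 'y': 8}

{'z': 18, 'x': 19, 'y': 8}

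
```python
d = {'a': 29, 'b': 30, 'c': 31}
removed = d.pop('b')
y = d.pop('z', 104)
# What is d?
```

After line 1: d = {'a': 29, 'b': 30, 'c': 31}
After line 2 (pop 'b' returns 30): d = {'a': 29, 'c': 31}, removed = 30
After line 3 (pop 'z' missing, returns default 104): d = {'a': 29, 'c': 31}, y = 104

{'a': 29, 'c': 31}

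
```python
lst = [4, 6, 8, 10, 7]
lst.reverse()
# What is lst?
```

[7, 10, 8, 6, 4]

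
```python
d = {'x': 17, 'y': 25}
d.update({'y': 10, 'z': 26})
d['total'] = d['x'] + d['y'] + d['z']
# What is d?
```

After line 1: d = {'x': 17, 'y': 25}
After line 2 (y overwritten, z added): d = {'x': 17, 'y': 10, 'z': 26}
After line 3 (total = 17 + 10 + 26 = 53): d = {'x': 17, 'y': 10, 'z': 26, 'total': 53}

{'x': 17, 'y': 10, 'z': 26, 'total': 53}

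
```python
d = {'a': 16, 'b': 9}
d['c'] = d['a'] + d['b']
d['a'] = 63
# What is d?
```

After line 1: d = {'a': 16, 'b': 9}
After line 2 (d['c'] = 16 + 9): d = {'a': 16, 'b': 9, 'c': 25}
After line 3: d = {'a': 63, 'b': 9, 'c': 25}

{'a': 63, 'b': 9, 'c': 25}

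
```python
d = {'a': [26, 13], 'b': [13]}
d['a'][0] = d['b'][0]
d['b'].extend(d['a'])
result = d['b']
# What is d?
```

After line 1: d = {'a': [26, 13], 'b': [13]}
After line 2 (a[0] = b[0] = 13): d = {'a': [13, 13], 'b': [13]}
After line 3 (b.extend(a) appends [13, 13]): d = {'a': [13, 13], 'b': [13, 13, 13]}
After line 4: result = d['b'] = [13, 13, 13]

{'a': [13, 13], 'b': [13, 13, 13]}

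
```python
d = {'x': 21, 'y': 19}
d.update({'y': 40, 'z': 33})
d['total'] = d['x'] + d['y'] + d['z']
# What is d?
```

After line 1: d = {'x': 21, 'y': 19}
After line 2 (y overwritten, z added): d = {'x': 21, 'y': 40, 'z': 33}
After line 3 (total = 21 + 40 + 33 = 94): d = {'x': 21, 'y': 40, 'z': 33, 'total': 94}

{'x': 21, 'y': 40, 'z': 33, 'total': 94}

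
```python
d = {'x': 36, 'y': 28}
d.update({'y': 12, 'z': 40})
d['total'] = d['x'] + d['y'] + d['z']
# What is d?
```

After line 1: d = {'x': 36, 'y': 28}
After line 2 (y overwritten, z added): d = {'x': 36, 'y': 12, 'z': 40}
After line 3 (total = 36 + 12 + 40 = 88): d = {'x': 36, 'y': 12, 'z': 40, 'total': 88}

{'x': 36, 'y': 12, 'z': 40, 'total': 88}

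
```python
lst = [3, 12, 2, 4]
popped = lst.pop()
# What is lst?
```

[3, 12, 2]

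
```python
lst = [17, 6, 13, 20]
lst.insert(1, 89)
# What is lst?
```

[17, 89, 6, 13, 20]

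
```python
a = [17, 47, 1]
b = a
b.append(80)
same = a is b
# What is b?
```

After line 1: a = [17, 47, 1]
After line 2 (b = a is an alias, same object): a = [17, 47, 1], b = [17, 47, 1]
After line 3 (b.append mutates the shared list): a = [17, 47, 1, 80], b = [17, 47, 1, 80]
After line 4 (same = a is b; same object -> True): same = True

[17, 47, 1, 80]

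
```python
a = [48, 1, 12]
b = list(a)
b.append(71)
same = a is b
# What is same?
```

After line 1: a = [48, 1, 12]
After line 2 (b = list(a) is a shallow copy, new object): a = [48, 1, 12], b = [48, 1, 12]
After line 3 (append only mutates b): a = [48, 1, 12], b = [48, 1, 12, 71]
After line 4 (same = a is b; different objects -> False): same = False

False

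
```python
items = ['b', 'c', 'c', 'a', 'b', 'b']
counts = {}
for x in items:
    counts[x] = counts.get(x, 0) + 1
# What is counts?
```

Initial: counts = {}, items = ['b', 'c', 'c', 'a', 'b', 'b']
See 'b': counts = {'b': 1}
See 'c': counts = {'b': 1, 'c': 1}
See 'c': counts = {'b': 1, 'c': 2}
See 'a': counts = {'b': 1, 'c': 2, 'a': 1}
See 'b': counts = {'b': 2, 'c': 2, 'a': 1}
See 'b': counts = {'b': 3, 'c': 2, 'a': 1}

{'b': 3, 'c': 2, 'a': 1}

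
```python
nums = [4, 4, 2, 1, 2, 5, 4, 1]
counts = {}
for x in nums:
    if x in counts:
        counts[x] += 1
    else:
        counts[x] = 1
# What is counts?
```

Initial: counts = {}, nums = [4, 4, 2, 1, 2, 5, 4, 1]
See 4: counts = {4: 1}
See 4: counts = {4: 2}
See 2: counts = {4: 2, 2: 1}
See 1: counts = {4: 2, 2: 1, 1: 1}
See 2: counts = {4: 2, 2: 2, 1: 1}
See 5: counts = {4: 2, 2: 2, 1: 1, 5: 1}
See 4: counts = {4: 3, 2: 2, 1: 1, 5: 1}
See 1: counts = {4: 3, 2: 2, 1: 2, 5: 1}

{4: 3, 2: 2, 1: 2, 5: 1}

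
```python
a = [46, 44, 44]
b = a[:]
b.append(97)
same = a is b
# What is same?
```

After line 1: a = [46, 44, 44]
After line 2 (b = a[:] is a shallow copy, new object): a = [46, 44, 44], b = [46, 44, 44]
After line 3 (append only mutates b): a = [46, 44, 44], b = [46, 44, 44, 97]
After line 4 (same = a is b; different objects -> False): same = False

False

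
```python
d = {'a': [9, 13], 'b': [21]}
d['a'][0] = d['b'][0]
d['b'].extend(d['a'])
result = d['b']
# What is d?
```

After line 1: d = {'a': [9, 13], 'b': [21]}
After line 2 (a[0] = b[0] = 21): d = {'a': [21, 13], 'b': [21]}
After line 3 (b.extend(a) appends [21, 13]): d = {'a': [21, 13], 'b': [21, 21, 13]}
After line 4: result = d['b'] = [21, 21, 13]

{'a': [21, 13], 'b': [21, 21, 13]}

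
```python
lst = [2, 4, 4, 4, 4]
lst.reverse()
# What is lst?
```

[4, 4, 4, 4, 2]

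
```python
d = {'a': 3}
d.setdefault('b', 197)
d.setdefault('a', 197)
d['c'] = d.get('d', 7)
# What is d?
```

After line 1: d = {'a': 3}
After line 2 (setdefault adds 'b'=197): d = {'a': 3, 'b': 197}
After line 3 (setdefault 'a' no-op, already exists): d = {'a': 3, 'b': 197}
After line 4 (get('d', 7) returns default since 'd' not in d): d = {'a': 3, 'b': 197, 'c': 7}

{'a': 3, 'b': 197, 'c': 7}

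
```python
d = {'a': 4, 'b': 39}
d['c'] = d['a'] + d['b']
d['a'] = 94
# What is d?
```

After line 1: d = {'a': 4, 'b': 39}
After line 2 (d['c'] = 4 + 39): d = {'a': 4, 'b': 39, 'c': 43}
After line 3: d = {'a': 94, 'b': 39, 'c': 43}

{'a': 94, 'b': 39, 'c': 43}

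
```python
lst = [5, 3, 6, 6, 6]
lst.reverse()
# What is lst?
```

[6, 6, 6, 3, 5]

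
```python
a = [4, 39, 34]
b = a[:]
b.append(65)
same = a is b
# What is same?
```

After line 1: a = [4, 39, 34]
After line 2 (b = a[:] is a shallow copy, new object): a = [4, 39, 34], b = [4, 39, 34]
After line 3 (append only mutates b): a = [4, 39, 34], b = [4, 39, 34, 65]
After line 4 (same = a is b; different objects -> False): same = False

False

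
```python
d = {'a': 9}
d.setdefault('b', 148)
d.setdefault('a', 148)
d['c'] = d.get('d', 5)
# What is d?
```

After line 1: d = {'a': 9}
After line 2 (setdefault adds 'b'=148): d = {'a': 9, 'b': 148}
After line 3 (setdefault 'a' no-op, already exists): d = {'a': 9, 'b': 148}
After line 4 (get('d', 5) returns default since 'd' not in d): d = {'a': 9, 'b': 148, 'c': 5}

{'a': 9, 'b': 148, 'c': 5}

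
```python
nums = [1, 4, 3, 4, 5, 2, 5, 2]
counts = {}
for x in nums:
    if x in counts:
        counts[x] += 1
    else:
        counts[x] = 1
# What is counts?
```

Initial: counts = {}, nums = [1, 4, 3, 4, 5, 2, 5, 2]
See 1: counts = {1: 1}
See 4: counts = {1: 1, 4: 1}
See 3: counts = {1: 1, 4: 1, 3: 1}
See 4: counts = {1: 1, 4: 2, 3: 1}
See 5: counts = {1: 1, 4: 2, 3: 1, 5: 1}
See 2: counts = {1: 1, 4: 2, 3: 1, 5: 1, 2: 1}
See 5: counts = {1: 1, 4: 2, 3: 1, 5: 2, 2: 1}
See 2: counts = {1: 1, 4: 2, 3: 1, 5: 2, 2: 2}

{1: 1, 4: 2, 3: 1, 5: 2, 2: 2}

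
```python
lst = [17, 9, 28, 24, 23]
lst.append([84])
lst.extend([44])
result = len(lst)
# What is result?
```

After line 1: lst = [17, 9, 28, 24, 23]
After line 2 (append adds [84] as single element): lst = [17, 9, 28, 24, 23, [84]]
After line 3 (extend unpacks [44], adds 44): lst = [17, 9, 28, 24, 23, [84], 44]
After line 4: result = len(lst) = 7

7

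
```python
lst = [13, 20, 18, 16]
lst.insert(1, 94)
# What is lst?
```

[13, 94, 20, 18, 16]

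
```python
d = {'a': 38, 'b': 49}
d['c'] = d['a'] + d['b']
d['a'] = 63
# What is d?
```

After line 1: d = {'a': 38, 'b': 49}
After line 2 (d['c'] = 38 + 49): d = {'a': 38, 'b': 49, 'c': 87}
After line 3: d = {'a': 63, 'b': 49, 'c': 87}

{'a': 63, 'b': 49, 'c': 87}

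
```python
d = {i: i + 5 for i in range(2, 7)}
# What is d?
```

{2: 7, 3: 8, 4: 9, 5: 10, 6: 11}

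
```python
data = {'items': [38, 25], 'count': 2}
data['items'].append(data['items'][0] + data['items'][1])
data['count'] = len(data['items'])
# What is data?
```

After line 1: data = {'items': [38, 25], 'count': 2}
After line 2 (append 38 + 25 = 63): data = {'items': [38, 25, 63], 'count': 2}
After line 3 (count = len(items) = 3): data = {'items': [38, 25, 63], 'count': 3}

{'items': [38, 25, 63], 'count': 3}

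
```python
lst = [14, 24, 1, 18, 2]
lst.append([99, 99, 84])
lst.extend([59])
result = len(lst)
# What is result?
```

After line 1: lst = [14, 24, 1, 18, 2]
After line 2 (append adds [99, 99, 84] as single element): lst = [14, 24, 1, 18, 2, [99, 99, 84]]
After line 3 (extend unpacks [59], adds 59): lst = [14, 24, 1, 18, 2, [99, 99, 84], 59]
After line 4: result = len(lst) = 7

7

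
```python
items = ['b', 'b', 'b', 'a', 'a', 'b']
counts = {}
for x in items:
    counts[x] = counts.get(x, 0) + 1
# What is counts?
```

Initial: counts = {}, items = ['b', 'b', 'b', 'a', 'a', 'b']
See 'b': counts = {'b': 1}
See 'b': counts = {'b': 2}
See 'b': counts = {'b': 3}
See 'a': counts = {'b': 3, 'a': 1}
See 'a': counts = {'b': 3, 'a': 2}
See 'b': counts = {'b': 4, 'a': 2}

{'b': 4, 'a': 2}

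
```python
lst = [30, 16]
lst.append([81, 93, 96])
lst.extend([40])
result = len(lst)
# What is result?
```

After line 1: lst = [30, 16]
After line 2 (append adds [81, 93, 96] as single element): lst = [30, 16, [81, 93, 96]]
After line 3 (extend unpacks [40], adds 40): lst = [30, 16, [81, 93, 96], 40]
After line 4: result = len(lst) = 4

4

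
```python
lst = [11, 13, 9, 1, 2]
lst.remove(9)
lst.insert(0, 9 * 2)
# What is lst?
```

After line 1: lst = [11, 13, 9, 1, 2]
After line 2 (remove first 9): lst = [11, 13, 1, 2]
After line 3 (insert 18 at index 0): lst = [18, 11, 13, 1, 2]

[18, 11, 13, 1, 2]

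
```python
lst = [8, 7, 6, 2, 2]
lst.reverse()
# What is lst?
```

[2, 2, 6, 7, 8]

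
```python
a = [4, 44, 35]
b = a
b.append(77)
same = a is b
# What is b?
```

After line 1: a = [4, 44, 35]
After line 2 (b = a is an alias, same object): a = [4, 44, 35], b = [4, 44, 35]
After line 3 (b.append mutates the shared list): a = [4, 44, 35, 77], b = [4, 44, 35, 77]
After line 4 (same = a is b; same object -> True): same = True

[4, 44, 35, 77]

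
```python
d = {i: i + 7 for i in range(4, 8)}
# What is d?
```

{4: 11, 5: 12, 6: 13, 7: 14}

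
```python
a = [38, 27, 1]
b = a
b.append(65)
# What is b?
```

After line 1: a = [38, 27, 1]
After line 2 (b = a is an alias, same object): a = [38, 27, 1], b = [38, 27, 1]
After line 3 (b.append mutates the shared list): a = [38, 27, 1, 65], b = [38, 27, 1, 65]

[38, 27, 1, 65]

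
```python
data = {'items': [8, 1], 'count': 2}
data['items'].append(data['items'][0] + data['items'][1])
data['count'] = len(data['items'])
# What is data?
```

After line 1: data = {'items': [8, 1], 'count': 2}
After line 2 (append 8 + 1 = 9): data = {'items': [8, 1, 9], 'count': 2}
After line 3 (count = len(items) = 3): data = {'items': [8, 1, 9], 'count': 3}

{'items': [8, 1, 9], 'count': 3}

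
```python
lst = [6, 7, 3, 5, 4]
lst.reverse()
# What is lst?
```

[4, 5, 3, 7, 6]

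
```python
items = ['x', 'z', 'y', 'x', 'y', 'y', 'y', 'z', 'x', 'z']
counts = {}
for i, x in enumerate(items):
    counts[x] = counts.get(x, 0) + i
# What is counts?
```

Initial: counts = {}, items = ['x', 'z', 'y', 'x', 'y', 'y', 'y', 'z', 'x', 'z']
i=0, x='x': counts = {'x': 0}
i=1, x='z': counts = {'x': 0, 'z': 1}
i=2, x='y': counts = {'x': 0, 'z': 1, 'y': 2}
i=3, x='x': counts = {'x': 3, 'z': 1, 'y': 2}
i=4, x='y': counts = {'x': 3, 'z': 1, 'y': 6}
i=5, x='y': counts = {'x': 3, 'z': 1, 'y': 11}
i=6, x='y': counts = {'x': 3, 'z': 1, 'y': 17}
i=7, x='z': counts = {'x': 3, 'z': 8, 'y': 17}
i=8, x='x': counts = {'x': 11, 'z': 8, 'y': 17}
i=9, x='z': counts = {'x': 11, 'z': 17, 'y': 17}

{'x': 11, 'z': 17, 'y': 17}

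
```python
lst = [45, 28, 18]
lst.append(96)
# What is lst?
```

[45, 28, 18, 96]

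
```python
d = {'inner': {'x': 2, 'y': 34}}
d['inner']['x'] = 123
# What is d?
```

After line 1: d = {'inner': {'x': 2, 'y': 34}}
After line 2 (inner x overwritten): d = {'inner': {'x': 123, 'y': 34}}

{'inner': {'x': 123, 'y': 34}}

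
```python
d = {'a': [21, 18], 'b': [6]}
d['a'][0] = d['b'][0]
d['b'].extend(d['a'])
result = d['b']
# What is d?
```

After line 1: d = {'a': [21, 18], 'b': [6]}
After line 2 (a[0] = b[0] = 6): d = {'a': [6, 18], 'b': [6]}
After line 3 (b.extend(a) appends [6, 18]): d = {'a': [6, 18], 'b': [6, 6, 18]}
After line 4: result = d['b'] = [6, 6, 18]

{'a': [6, 18], 'b': [6, 6, 18]}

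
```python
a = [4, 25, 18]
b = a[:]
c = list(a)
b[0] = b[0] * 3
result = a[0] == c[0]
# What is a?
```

After line 1: a = [4, 25, 18]
After line 2 (b = a[:], copy): a = [4, 25, 18], b = [4, 25, 18]
After line 3 (c = list(a) is a copy, new object): c = [4, 25, 18]
After line 4 (b[0] = 4 * 3 = 12; only b mutates (copy)): a = [4, 25, 18], b = [12, 25, 18], c = [4, 25, 18]
After line 5 (a[0] = 4, c[0] = 4; result = True)

[4, 25, 18]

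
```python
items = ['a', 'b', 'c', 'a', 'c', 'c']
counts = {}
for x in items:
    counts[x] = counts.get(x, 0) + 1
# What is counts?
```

Initial: counts = {}, items = ['a', 'b', 'c', 'a', 'c', 'c']
See 'a': counts = {'a': 1}
See 'b': counts = {'a': 1, 'b': 1}
See 'c': counts = {'a': 1, 'b': 1, 'c': 1}
See 'a': counts = {'a': 2, 'b': 1, 'c': 1}
See 'c': counts = {'a': 2, 'b': 1, 'c': 2}
See 'c': counts = {'a': 2, 'b': 1, 'c': 3}

{'a': 2, 'b': 1, 'c': 3}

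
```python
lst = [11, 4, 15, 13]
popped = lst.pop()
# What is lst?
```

[11, 4, 15]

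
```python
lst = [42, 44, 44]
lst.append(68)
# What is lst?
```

[42, 44, 44, 68]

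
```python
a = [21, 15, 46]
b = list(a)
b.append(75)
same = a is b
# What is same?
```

After line 1: a = [21, 15, 46]
After line 2 (b = list(a) is a shallow copy, new object): a = [21, 15, 46], b = [21, 15, 46]
After line 3 (append only mutates b): a = [21, 15, 46], b = [21, 15, 46, 75]
After line 4 (same = a is b; different objects -> False): same = False

False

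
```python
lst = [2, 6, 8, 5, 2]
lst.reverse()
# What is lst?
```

[2, 5, 8, 6, 2]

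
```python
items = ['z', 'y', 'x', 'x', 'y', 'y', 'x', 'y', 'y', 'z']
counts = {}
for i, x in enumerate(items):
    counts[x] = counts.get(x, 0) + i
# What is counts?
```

Initial: counts = {}, items = ['z', 'y', 'x', 'x', 'y', 'y', 'x', 'y', 'y', 'z']
i=0, x='z': counts = {'z': 0}
i=1, x='y': counts = {'z': 0, 'y': 1}
i=2, x='x': counts = {'z': 0, 'y': 1, 'x': 2}
i=3, x='x': counts = {'z': 0, 'y': 1, 'x': 5}
i=4, x='y': counts = {'z': 0, 'y': 5, 'x': 5}
i=5, x='y': counts = {'z': 0, 'y': 10, 'x': 5}
i=6, x='x': counts = {'z': 0, 'y': 10, 'x': 11}
i=7, x='y': counts = {'z': 0, 'y': 17, 'x': 11}
i=8, x='y': counts = {'z': 0, 'y': 25, 'x': 11}
i=9, x='z': counts = {'z': 9, 'y': 25, 'x': 11}

{'z': 9, 'y': 25, 'x': 11}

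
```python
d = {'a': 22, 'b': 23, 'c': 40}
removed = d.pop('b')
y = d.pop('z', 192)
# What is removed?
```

After line 1: d = {'a': 22, 'b': 23, 'c': 40}
After line 2 (pop 'b' returns 23): d = {'a': 22, 'c': 40}, removed = 23
After line 3 (pop 'z' missing, returns default 192): d = {'a': 22, 'c': 40}, y = 192

23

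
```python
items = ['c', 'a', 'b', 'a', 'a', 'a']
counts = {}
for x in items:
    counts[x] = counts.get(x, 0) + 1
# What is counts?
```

Initial: counts = {}, items = ['c', 'a', 'b', 'a', 'a', 'a']
See 'c': counts = {'c': 1}
See 'a': counts = {'c': 1, 'a': 1}
See 'b': counts = {'c': 1, 'a': 1, 'b': 1}
See 'a': counts = {'c': 1, 'a': 2, 'b': 1}
See 'a': counts = {'c': 1, 'a': 3, 'b': 1}
See 'a': counts = {'c': 1, 'a': 4, 'b': 1}

{'c': 1, 'a': 4, 'b': 1}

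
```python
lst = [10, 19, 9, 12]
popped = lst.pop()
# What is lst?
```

[10, 19, 9]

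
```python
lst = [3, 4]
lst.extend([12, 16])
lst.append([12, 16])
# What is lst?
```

After line 1: lst = [3, 4]
After line 2 (extend unpacks [12, 16]): lst = [3, 4, 12, 16]
After line 3 (append adds [12, 16] as single element): lst = [3, 4, 12, 16, [12, 16]]

[3, 4, 12, 16, [12, 16]]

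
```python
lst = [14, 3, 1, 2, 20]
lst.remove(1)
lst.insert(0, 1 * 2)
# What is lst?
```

After line 1: lst = [14, 3, 1, 2, 20]
After line 2 (remove first 1): lst = [14, 3, 2, 20]
After line 3 (insert 2 at index 0): lst = [2, 14, 3, 2, 20]

[2, 14, 3, 2, 20]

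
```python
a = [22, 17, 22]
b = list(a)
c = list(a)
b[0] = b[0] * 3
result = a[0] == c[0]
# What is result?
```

After line 1: a = [22, 17, 22]
After line 2 (b = list(a), copy): a = [22, 17, 22], b = [22, 17, 22]
After line 3 (c = list(a) is a copy, new object): c = [22, 17, 22]
After line 4 (b[0] = 22 * 3 = 66; only b mutates (copy)): a = [22, 17, 22], b = [66, 17, 22], c = [22, 17, 22]
After line 5 (a[0] = 22, c[0] = 22; result = True)

True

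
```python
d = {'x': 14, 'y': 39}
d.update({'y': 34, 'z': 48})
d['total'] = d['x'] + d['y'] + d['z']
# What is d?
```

After line 1: d = {'x': 14, 'y': 39}
After line 2 (y overwritten, z added): d = {'x': 14, 'y': 34, 'z': 48}
After line 3 (total = 14 + 34 + 48 = 96): d = {'x': 14, 'y': 34, 'z': 48, 'total': 96}

{'x': 14, 'y': 34, 'z': 48, 'total': 96}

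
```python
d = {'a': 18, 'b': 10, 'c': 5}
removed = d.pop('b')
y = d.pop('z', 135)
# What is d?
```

After line 1: d = {'a': 18, 'b': 10, 'c': 5}
After line 2 (pop 'b' returns 10): d = {'a': 18, 'c': 5}, removed = 10
After line 3 (pop 'z' missing, returns default 135): d = {'a': 18, 'c': 5}, y = 135

{'a': 18, 'c': 5}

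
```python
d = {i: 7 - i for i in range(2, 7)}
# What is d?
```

{2: 5, 3: 4, 4: 3, 5: 2, 6: 1}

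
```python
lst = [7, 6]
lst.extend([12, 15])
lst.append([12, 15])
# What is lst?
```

After line 1: lst = [7, 6]
After line 2 (extend unpacks [12, 15]): lst = [7, 6, 12, 15]
After line 3 (append adds [12, 15] as single element): lst = [7, 6, 12, 15, [12, 15]]

[7, 6, 12, 15, [12, 15]]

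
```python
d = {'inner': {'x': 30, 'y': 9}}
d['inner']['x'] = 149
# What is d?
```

After line 1: d = {'inner': {'x': 30, 'y': 9}}
After line 2 (inner x overwritten): d = {'inner': {'x': 149, 'y': 9}}

{'inner': {'x': 149, 'y': 9}}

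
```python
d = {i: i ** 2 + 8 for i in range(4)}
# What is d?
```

{0: 8, 1: 9, 2: 12, 3: 17}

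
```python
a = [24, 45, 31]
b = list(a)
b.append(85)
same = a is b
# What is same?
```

After line 1: a = [24, 45, 31]
After line 2 (b = list(a) is a shallow copy, new object): a = [24, 45, 31], b = [24, 45, 31]
After line 3 (append only mutates b): a = [24, 45, 31], b = [24, 45, 31, 85]
After line 4 (same = a is b; different objects -> False): same = False

False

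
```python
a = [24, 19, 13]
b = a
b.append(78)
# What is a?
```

After line 1: a = [24, 19, 13]
After line 2 (b = a is an alias, same object): a = [24, 19, 13], b = [24, 19, 13]
After line 3 (b.append mutates the shared list): a = [24, 19, 13, 78], b = [24, 19, 13, 78]

[24, 19, 13, 78]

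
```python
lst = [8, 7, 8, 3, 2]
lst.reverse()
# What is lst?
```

[2, 3, 8, 7, 8]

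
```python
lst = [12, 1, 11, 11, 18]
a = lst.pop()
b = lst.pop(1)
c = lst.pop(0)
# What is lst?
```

After line 1: lst = [12, 1, 11, 11, 18]
After line 2 (pop() -> a = 18): lst = [12, 1, 11, 11]
After line 3 (pop(1) -> b = 1): lst = [12, 11, 11]
After line 4 (pop(0) -> c = 12): lst = [11, 11]

[11, 11]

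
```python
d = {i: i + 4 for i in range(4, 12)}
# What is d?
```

{4: 8, 5: 9, 6: 10, 7: 11, 8: 12, 9: 13, 10: 14, 11: 15}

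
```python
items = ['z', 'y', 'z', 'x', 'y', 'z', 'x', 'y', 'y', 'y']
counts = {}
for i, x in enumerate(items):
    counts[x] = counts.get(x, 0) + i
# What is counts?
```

Initial: counts = {}, items = ['z', 'y', 'z', 'x', 'y', 'z', 'x', 'y', 'y', 'y']
i=0, x='z': counts = {'z': 0}
i=1, x='y': counts = {'z': 0, 'y': 1}
i=2, x='z': counts = {'z': 2, 'y': 1}
i=3, x='x': counts = {'z': 2, 'y': 1, 'x': 3}
i=4, x='y': counts = {'z': 2, 'y': 5, 'x': 3}
i=5, x='z': counts = {'z': 7, 'y': 5, 'x': 3}
i=6, x='x': counts = {'z': 7, 'y': 5, 'x': 9}
i=7, x='y': counts = {'z': 7, 'y': 12, 'x': 9}
i=8, x='y': counts = {'z': 7, 'y': 20, 'x': 9}
i=9, x='y': counts = {'z': 7, 'y': 29, 'x': 9}

{'z': 7, 'y': 29, 'x': 9}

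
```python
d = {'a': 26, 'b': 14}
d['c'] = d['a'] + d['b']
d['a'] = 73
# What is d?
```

After line 1: d = {'a': 26, 'b': 14}
After line 2 (d['c'] = 26 + 14): d = {'a': 26, 'b': 14, 'c': 40}
After line 3: d = {'a': 73, 'b': 14, 'c': 40}

{'a': 73, 'b': 14, 'c': 40}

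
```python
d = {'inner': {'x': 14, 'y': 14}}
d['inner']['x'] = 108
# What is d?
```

After line 1: d = {'inner': {'x': 14, 'y': 14}}
After line 2 (inner x overwritten): d = {'inner': {'x': 108, 'y': 14}}

{'inner': {'x': 108, 'y': 14}}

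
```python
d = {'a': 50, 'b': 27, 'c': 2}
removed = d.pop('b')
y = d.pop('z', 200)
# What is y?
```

After line 1: d = {'a': 50, 'b': 27, 'c': 2}
After line 2 (pop 'b' returns 27): d = {'a': 50, 'c': 2}, removed = 27
After line 3 (pop 'z' missing, returns default 200): d = {'a': 50, 'c': 2}, y = 200

200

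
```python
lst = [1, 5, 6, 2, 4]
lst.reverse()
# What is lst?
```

[4, 2, 6, 5, 1]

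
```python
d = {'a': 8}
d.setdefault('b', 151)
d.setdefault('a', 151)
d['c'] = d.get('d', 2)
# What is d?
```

After line 1: d = {'a': 8}
After line 2 (setdefault adds 'b'=151): d = {'a': 8, 'b': 151}
After line 3 (setdefault 'a' no-op, already exists): d = {'a': 8, 'b': 151}
After line 4 (get('d', 2) returns default since 'd' not in d): d = {'a': 8, 'b': 151, 'c': 2}

{'a': 8, 'b': 151, 'c': 2}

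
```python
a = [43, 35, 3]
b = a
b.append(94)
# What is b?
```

After line 1: a = [43, 35, 3]
After line 2 (b = a is an alias, same object): a = [43, 35, 3], b = [43, 35, 3]
After line 3 (b.append mutates the shared list): a = [43, 35, 3, 94], b = [43, 35, 3, 94]

[43, 35, 3, 94]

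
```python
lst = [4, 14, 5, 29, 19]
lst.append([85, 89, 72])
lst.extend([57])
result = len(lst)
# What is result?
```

After line 1: lst = [4, 14, 5, 29, 19]
After line 2 (append adds [85, 89, 72] as single element): lst = [4, 14, 5, 29, 19, [85, 89, 72]]
After line 3 (extend unpacks [57], adds 57): lst = [4, 14, 5, 29, 19, [85, 89, 72], 57]
After line 4: result = len(lst) = 7

7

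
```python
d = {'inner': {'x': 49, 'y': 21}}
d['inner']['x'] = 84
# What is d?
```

After line 1: d = {'inner': {'x': 49, 'y': 21}}
After line 2 (inner x overwritten): d = {'inner': {'x': 84, 'y': 21}}

{'inner': {'x': 84, 'y': 21}}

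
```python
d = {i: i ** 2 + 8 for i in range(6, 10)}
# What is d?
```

{6: 44, 7: 57, 8: 72, 9: 89}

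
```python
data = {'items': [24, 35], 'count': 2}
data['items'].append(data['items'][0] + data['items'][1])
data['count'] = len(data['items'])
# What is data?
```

After line 1: data = {'items': [24, 35], 'count': 2}
After line 2 (append 24 + 35 = 59): data = {'items': [24, 35, 59], 'count': 2}
After line 3 (count = len(items) = 3): data = {'items': [24, 35, 59], 'count': 3}

{'items': [24, 35, 59], 'count': 3}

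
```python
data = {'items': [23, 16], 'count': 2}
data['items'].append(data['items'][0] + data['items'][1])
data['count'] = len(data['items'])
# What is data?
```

After line 1: data = {'items': [23, 16], 'count': 2}
After line 2 (append 23 + 16 = 39): data = {'items': [23, 16, 39], 'count': 2}
After line 3 (count = len(items) = 3): data = {'items': [23, 16, 39], 'count': 3}

{'items': [23, 16, 39], 'count': 3}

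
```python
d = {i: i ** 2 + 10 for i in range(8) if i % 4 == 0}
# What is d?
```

{0: 10, 4: 26}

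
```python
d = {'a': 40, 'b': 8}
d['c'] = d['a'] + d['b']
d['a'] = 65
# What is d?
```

After line 1: d = {'a': 40, 'b': 8}
After line 2 (d['c'] = 40 + 8): d = {'a': 40, 'b': 8, 'c': 48}
After line 3: d = {'a': 65, 'b': 8, 'c': 48}

{'a': 65, 'b': 8, 'c': 48}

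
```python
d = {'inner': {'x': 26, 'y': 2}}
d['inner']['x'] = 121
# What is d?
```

After line 1: d = {'inner': {'x': 26, 'y': 2}}
After line 2 (inner x overwritten): d = {'inner': {'x': 121, 'y': 2}}

{'inner': {'x': 121, 'y': 2}}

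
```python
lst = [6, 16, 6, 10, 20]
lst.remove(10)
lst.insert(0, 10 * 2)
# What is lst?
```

After line 1: lst = [6, 16, 6, 10, 20]
After line 2 (remove first 10): lst = [6, 16, 6, 20]
After line 3 (insert 20 at index 0): lst = [20, 6, 16, 6, 20]

[20, 6, 16, 6, 20]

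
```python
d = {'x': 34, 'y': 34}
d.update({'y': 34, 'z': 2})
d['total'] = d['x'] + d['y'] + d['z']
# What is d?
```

After line 1: d = {'x': 34, 'y': 34}
After line 2 (y overwritten, z added): d = {'x': 34, 'y': 34, 'z': 2}
After line 3 (total = 34 + 34 + 2 = 70): d = {'x': 34, 'y': 34, 'z': 2, 'total': 70}

{'x': 34, 'y': 34, 'z': 2, 'total': 70}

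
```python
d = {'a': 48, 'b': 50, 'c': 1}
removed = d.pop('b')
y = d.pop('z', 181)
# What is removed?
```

After line 1: d = {'a': 48, 'b': 50, 'c': 1}
After line 2 (pop 'b' returns 50): d = {'a': 48, 'c': 1}, removed = 50
After line 3 (pop 'z' missing, returns default 181): d = {'a': 48, 'c': 1}, y = 181

50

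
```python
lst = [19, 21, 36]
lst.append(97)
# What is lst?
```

[19, 21, 36, 97]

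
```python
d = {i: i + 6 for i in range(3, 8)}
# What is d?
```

{3: 9, 4: 10, 5: 11, 6: 12, 7: 13}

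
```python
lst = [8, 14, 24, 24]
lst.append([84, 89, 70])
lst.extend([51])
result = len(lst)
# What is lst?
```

After line 1: lst = [8, 14, 24, 24]
After line 2 (append adds [84, 89, 70] as single element): lst = [8, 14, 24, 24, [84, 89, 70]]
After line 3 (extend unpacks [51], adds 51): lst = [8, 14, 24, 24, [84, 89, 70], 51]
After line 4: result = len(lst) = 6

[8, 14, 24, 24, [84, 89, 70], 51]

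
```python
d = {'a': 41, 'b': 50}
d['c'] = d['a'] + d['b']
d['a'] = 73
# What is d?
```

After line 1: d = {'a': 41, 'b': 50}
After line 2 (d['c'] = 41 + 50): d = {'a': 41, 'b': 50, 'c': 91}
After line 3: d = {'a': 73, 'b': 50, 'c': 91}

{'a': 73, 'b': 50, 'c': 91}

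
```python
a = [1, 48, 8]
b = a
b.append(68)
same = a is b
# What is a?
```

After line 1: a = [1, 48, 8]
After line 2 (b = a is an alias, same object): a = [1, 48, 8], b = [1, 48, 8]
After line 3 (b.append mutates the shared list): a = [1, 48, 8, 68], b = [1, 48, 8, 68]
After line 4 (same = a is b; same object -> True): same = True

[1, 48, 8, 68]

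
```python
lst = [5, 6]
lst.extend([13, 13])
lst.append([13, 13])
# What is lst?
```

After line 1: lst = [5, 6]
After line 2 (extend unpacks [13, 13]): lst = [5, 6, 13, 13]
After line 3 (append adds [13, 13] as single element): lst = [5, 6, 13, 13, [13, 13]]

[5, 6, 13, 13, [13, 13]]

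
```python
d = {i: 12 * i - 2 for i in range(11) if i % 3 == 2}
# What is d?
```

{2: 22, 5: 58, 8: 94}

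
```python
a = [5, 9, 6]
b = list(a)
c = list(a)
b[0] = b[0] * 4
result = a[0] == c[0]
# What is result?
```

After line 1: a = [5, 9, 6]
After line 2 (b = list(a), copy): a = [5, 9, 6], b = [5, 9, 6]
After line 3 (c = list(a) is a copy, new object): c = [5, 9, 6]
After line 4 (b[0] = 5 * 4 = 20; only b mutates (copy)): a = [5, 9, 6], b = [20, 9, 6], c = [5, 9, 6]
After line 5 (a[0] = 5, c[0] = 5; result = True)

True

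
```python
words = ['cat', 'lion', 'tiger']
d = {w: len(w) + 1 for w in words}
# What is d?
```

{'cat': 4, 'lion': 5, 'tiger': 6}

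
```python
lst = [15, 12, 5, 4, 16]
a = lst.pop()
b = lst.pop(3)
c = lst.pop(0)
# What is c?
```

After line 1: lst = [15, 12, 5, 4, 16]
After line 2 (pop() -> a = 16): lst = [15, 12, 5, 4]
After line 3 (pop(3) -> b = 4): lst = [15, 12, 5]
After line 4 (pop(0) -> c = 15): lst = [12, 5]

15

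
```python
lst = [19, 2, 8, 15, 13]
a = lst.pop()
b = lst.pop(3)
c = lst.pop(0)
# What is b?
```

After line 1: lst = [19, 2, 8, 15, 13]
After line 2 (pop() -> a = 13): lst = [19, 2, 8, 15]
After line 3 (pop(3) -> b = 15): lst = [19, 2, 8]
After line 4 (pop(0) -> c = 19): lst = [2, 8]

15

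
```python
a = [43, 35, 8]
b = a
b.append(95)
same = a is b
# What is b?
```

After line 1: a = [43, 35, 8]
After line 2 (b = a is an alias, same object): a = [43, 35, 8], b = [43, 35, 8]
After line 3 (b.append mutates the shared list): a = [43, 35, 8, 95], b = [43, 35, 8, 95]
After line 4 (same = a is b; same object -> True): same = True

[43, 35, 8, 95]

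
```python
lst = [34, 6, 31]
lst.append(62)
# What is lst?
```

[34, 6, 31, 62]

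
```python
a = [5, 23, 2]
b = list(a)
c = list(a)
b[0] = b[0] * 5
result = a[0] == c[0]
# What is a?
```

After line 1: a = [5, 23, 2]
After line 2 (b = list(a), copy): a = [5, 23, 2], b = [5, 23, 2]
After line 3 (c = list(a) is a copy, new object): c = [5, 23, 2]
After line 4 (b[0] = 5 * 5 = 25; only b mutates (copy)): a = [5, 23, 2], b = [25, 23, 2], c = [5, 23, 2]
After line 5 (a[0] = 5, c[0] = 5; result = True)

[5, 23, 2]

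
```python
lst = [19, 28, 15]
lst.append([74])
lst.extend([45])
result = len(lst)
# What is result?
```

After line 1: lst = [19, 28, 15]
After line 2 (append adds [74] as single element): lst = [19, 28, 15, [74]]
After line 3 (extend unpacks [45], adds 45): lst = [19, 28, 15, [74], 45]
After line 4: result = len(lst) = 5

5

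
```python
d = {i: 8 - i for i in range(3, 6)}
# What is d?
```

{3: 5, 4: 4, 5: 3}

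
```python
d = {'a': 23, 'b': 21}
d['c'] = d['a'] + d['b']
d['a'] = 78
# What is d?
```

After line 1: d = {'a': 23, 'b': 21}
After line 2 (d['c'] = 23 + 21): d = {'a': 23, 'b': 21, 'c': 44}
After line 3: d = {'a': 78, 'b': 21, 'c': 44}

{'a': 78, 'b': 21, 'c': 44}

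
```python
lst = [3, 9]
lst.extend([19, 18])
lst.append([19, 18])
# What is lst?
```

After line 1: lst = [3, 9]
After line 2 (extend unpacks [19, 18]): lst = [3, 9, 19, 18]
After line 3 (append adds [19, 18] as single element): lst = [3, 9, 19, 18, [19, 18]]

[3, 9, 19, 18, [19, 18]]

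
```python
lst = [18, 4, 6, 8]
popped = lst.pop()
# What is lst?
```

[18, 4, 6]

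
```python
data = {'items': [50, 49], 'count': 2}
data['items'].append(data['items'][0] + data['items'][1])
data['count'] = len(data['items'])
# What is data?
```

After line 1: data = {'items': [50, 49], 'count': 2}
After line 2 (append 50 + 49 = 99): data = {'items': [50, 49, 99], 'count': 2}
After line 3 (count = len(items) = 3): data = {'items': [50, 49, 99], 'count': 3}

{'items': [50, 49, 99], 'count': 3}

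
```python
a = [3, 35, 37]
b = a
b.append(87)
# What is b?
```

After line 1: a = [3, 35, 37]
After line 2 (b = a is an alias, same object): a = [3, 35, 37], b = [3, 35, 37]
After line 3 (b.append mutates the shared list): a = [3, 35, 37, 87], b = [3, 35, 37, 87]

[3, 35, 37, 87]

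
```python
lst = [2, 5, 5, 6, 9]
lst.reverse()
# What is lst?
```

[9, 6, 5, 5, 2]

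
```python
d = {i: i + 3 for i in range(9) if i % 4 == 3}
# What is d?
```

{3: 6, 7: 10}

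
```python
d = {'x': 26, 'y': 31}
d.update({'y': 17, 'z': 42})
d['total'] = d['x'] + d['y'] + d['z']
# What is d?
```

After line 1: d = {'x': 26, 'y': 31}
After line 2 (y overwritten, z added): d = {'x': 26, 'y': 17, 'z': 42}
After line 3 (total = 26 + 17 + 42 = 85): d = {'x': 26, 'y': 17, 'z': 42, 'total': 85}

{'x': 26, 'y': 17, 'z': 42, 'total': 85}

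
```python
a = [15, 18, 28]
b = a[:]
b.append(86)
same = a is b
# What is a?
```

After line 1: a = [15, 18, 28]
After line 2 (b = a[:] is a shallow copy, new object): a = [15, 18, 28], b = [15, 18, 28]
After line 3 (append only mutates b): a = [15, 18, 28], b = [15, 18, 28, 86]
After line 4 (same = a is b; different objects -> False): same = False

[15, 18, 28]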